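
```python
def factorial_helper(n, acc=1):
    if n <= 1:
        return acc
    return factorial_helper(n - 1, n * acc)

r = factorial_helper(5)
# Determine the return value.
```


factorial_helper(5, 1)
= factorial_helper(4, 5 * 1) = factorial_helper(4, 5)
= factorial_helper(3, 4 * 5) = factorial_helper(3, 20)
= factorial_helper(2, 3 * 20) = factorial_helper(2, 60)
= factorial_helper(1, 2 * 60) = factorial_helper(1, 120)
n <= 1, return acc = 120


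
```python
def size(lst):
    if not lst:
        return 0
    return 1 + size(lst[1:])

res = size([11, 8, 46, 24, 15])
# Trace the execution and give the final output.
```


size([11, 8, 46, 24, 15])
= 1 + size([8, 46, 24, 15])
= 1 + 1 + size([46, 24, 15])
= 1 + 1 + 1 + size([24, 15])
= 1 + 1 + 1 + 1 + size([15])
= 1 + 1 + 1 + 1 + 1 + size([])
= 1 + 1 + 1 + 1 + 1 + 0
= 5


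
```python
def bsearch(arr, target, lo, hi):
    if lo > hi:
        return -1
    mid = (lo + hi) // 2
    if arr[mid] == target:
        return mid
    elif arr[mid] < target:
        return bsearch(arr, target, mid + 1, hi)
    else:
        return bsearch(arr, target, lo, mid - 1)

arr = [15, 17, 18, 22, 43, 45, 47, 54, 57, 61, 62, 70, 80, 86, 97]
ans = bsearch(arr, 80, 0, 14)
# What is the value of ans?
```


bsearch(arr, 80, 0, 14)
lo=0, hi=14, mid=7, arr[mid]=54
54 < 80, search right half
lo=8, hi=14, mid=11, arr[mid]=70
70 < 80, search right half
lo=12, hi=14, mid=13, arr[mid]=86
86 > 80, search left half
lo=12, hi=12, mid=12, arr[mid]=80
arr[12] == 80, found at index 12
= 12


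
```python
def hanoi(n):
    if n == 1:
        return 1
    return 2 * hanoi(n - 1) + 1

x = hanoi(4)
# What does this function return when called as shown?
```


hanoi(4)
= 2 * hanoi(3) + 1
= 2 * (2 * hanoi(2) + 1) + 1
= 2 * (2 * (2 * hanoi(1) + 1) + 1) + 1
Now compute bottom-up:
hanoi(1) = 1
hanoi(2) = 2 * 1 + 1 = 3
hanoi(3) = 2 * 3 + 1 = 7
hanoi(4) = 2 * 7 + 1 = 15
= 15


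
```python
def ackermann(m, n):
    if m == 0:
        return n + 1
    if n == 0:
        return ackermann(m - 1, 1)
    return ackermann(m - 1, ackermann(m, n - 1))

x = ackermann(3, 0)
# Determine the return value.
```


ackermann(3, 0)
n == 0: return ackermann(2, 1)
= ackermann(2, 1) = 5
= 5


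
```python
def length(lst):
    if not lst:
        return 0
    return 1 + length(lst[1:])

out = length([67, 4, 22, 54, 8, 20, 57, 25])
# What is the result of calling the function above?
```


length([67, 4, 22, 54, 8, 20, 57, 25])
= 1 + length([4, 22, 54, 8, 20, 57, 25])
= 1 + 1 + length([22, 54, 8, 20, 57, 25])
= 1 + 1 + 1 + length([54, 8, 20, 57, 25])
= 1 + 1 + 1 + 1 + length([8, 20, 57, 25])
= 1 + 1 + 1 + 1 + 1 + length([20, 57, 25])
= 1 + 1 + 1 + 1 + 1 + 1 + length([57, 25])
= 1 + 1 + 1 + 1 + 1 + 1 + 1 + length([25])
= 1 + 1 + 1 + 1 + 1 + 1 + 1 + 1 + length([])
= 1 + 1 + 1 + 1 + 1 + 1 + 1 + 1 + 0
= 8


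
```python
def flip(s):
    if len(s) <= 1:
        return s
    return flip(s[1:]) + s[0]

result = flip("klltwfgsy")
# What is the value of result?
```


flip("klltwfgsy")
= flip("lltwfgsy") + "k"
= flip("ltwfgsy") + "l" + "k"
= flip("twfgsy") + "l" + "l" + "k"
= flip("wfgsy") + "t" + "l" + "l" + "k"
= flip("fgsy") + "w" + "t" + "l" + "l" + "k"
= flip("gsy") + "f" + "w" + "t" + "l" + "l" + "k"
= flip("sy") + "g" + "f" + "w" + "t" + "l" + "l" + "k"
= flip("y") + "s" + "g" + "f" + "w" + "t" + "l" + "l" + "k"
= "y" + "s" + "g" + "f" + "w" + "t" + "l" + "l" + "k"
= "ysgfwtllk"


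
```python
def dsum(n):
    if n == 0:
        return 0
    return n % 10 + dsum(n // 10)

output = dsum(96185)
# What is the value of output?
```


dsum(96185)
= 5 + dsum(9618)
= 5 + 8 + dsum(961)
= 5 + 8 + 1 + dsum(96)
= 5 + 8 + 1 + 6 + dsum(9)
= 5 + 8 + 1 + 6 + 9 + dsum(0)
= 5 + 8 + 1 + 6 + 9 + 0
= 29


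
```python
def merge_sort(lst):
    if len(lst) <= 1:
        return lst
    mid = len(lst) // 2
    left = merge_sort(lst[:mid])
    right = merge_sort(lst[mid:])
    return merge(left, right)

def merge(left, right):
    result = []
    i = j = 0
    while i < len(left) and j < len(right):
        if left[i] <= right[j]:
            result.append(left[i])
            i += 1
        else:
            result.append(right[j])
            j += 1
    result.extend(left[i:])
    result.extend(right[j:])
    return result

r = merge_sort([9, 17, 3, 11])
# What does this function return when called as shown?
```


merge_sort([9, 17, 3, 11])
Split into [9, 17] and [3, 11]
Left sorted: [9, 17]
Right sorted: [3, 11]
Merge [9, 17] and [3, 11]
= [3, 9, 11, 17]


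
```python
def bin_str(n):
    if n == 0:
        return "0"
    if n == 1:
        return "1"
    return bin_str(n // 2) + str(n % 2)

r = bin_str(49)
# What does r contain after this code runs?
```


bin_str(49)
= bin_str(24) + "1"
= bin_str(12) + "0" + "1"
= bin_str(6) + "0" + "0" + "1"
= bin_str(3) + "0" + "0" + "0" + "1"
= bin_str(1) + "1" + "0" + "0" + "0" + "1"
= "1" + "1" + "0" + "0" + "0" + "1"
= "110001"


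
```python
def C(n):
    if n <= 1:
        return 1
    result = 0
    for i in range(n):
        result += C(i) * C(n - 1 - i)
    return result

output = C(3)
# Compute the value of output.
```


C(3)
= sum of C(i) * C(3-1-i) for i in 0..2
First compute sub-values bottom-up:
  C(0) = 1, C(1) = 1
  C(2) = 1*1 + 1*1 = 2
Now C(3):
  C(0)*C(2) = 1*2 = 2
  C(1)*C(1) = 1*1 = 1
  C(2)*C(0) = 2*1 = 2
= 2 + 1 + 2
= 5


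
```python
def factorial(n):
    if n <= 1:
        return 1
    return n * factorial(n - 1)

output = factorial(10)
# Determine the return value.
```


factorial(10)
= 10 * factorial(9)
= 10 * 9 * factorial(8)
= 10 * 9 * 8 * factorial(7)
= 10 * 9 * 8 * 7 * factorial(6)
= 10 * 9 * 8 * 7 * 6 * factorial(5)
= 10 * 9 * 8 * 7 * 6 * 5 * factorial(4)
= 10 * 9 * 8 * 7 * 6 * 5 * 4 * factorial(3)
= 10 * 9 * 8 * 7 * 6 * 5 * 4 * 3 * factorial(2)
= 10 * 9 * 8 * 7 * 6 * 5 * 4 * 3 * 2 * factorial(1)
= 10 * 9 * 8 * 7 * 6 * 5 * 4 * 3 * 2 * 1
= 3628800


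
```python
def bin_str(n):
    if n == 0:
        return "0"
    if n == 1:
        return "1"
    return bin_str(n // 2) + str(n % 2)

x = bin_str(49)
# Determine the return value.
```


bin_str(49)
= bin_str(24) + "1"
= bin_str(12) + "0" + "1"
= bin_str(6) + "0" + "0" + "1"
= bin_str(3) + "0" + "0" + "0" + "1"
= bin_str(1) + "1" + "0" + "0" + "0" + "1"
= "1" + "1" + "0" + "0" + "0" + "1"
= "110001"


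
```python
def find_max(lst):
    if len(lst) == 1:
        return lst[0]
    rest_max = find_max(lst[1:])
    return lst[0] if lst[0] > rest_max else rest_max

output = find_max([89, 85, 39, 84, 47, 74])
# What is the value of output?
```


find_max([89, 85, 39, 84, 47, 74])
= compare 89 with find_max([85, 39, 84, 47, 74])
= compare 85 with find_max([39, 84, 47, 74])
= compare 39 with find_max([84, 47, 74])
= compare 84 with find_max([47, 74])
= compare 47 with find_max([74])
Base: find_max([74]) = 74
compare 47 with 74: max = 74
compare 84 with 74: max = 84
compare 39 with 84: max = 84
compare 85 with 84: max = 85
compare 89 with 85: max = 89
= 89


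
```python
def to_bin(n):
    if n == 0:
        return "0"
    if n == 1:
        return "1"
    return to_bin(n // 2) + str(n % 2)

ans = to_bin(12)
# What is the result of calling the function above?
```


to_bin(12)
= to_bin(6) + "0"
= to_bin(3) + "0" + "0"
= to_bin(1) + "1" + "0" + "0"
= "1" + "1" + "0" + "0"
= "1100"


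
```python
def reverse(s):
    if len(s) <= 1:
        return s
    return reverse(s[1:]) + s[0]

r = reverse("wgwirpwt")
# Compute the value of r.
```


reverse("wgwirpwt")
= reverse("gwirpwt") + "w"
= reverse("wirpwt") + "g" + "w"
= reverse("irpwt") + "w" + "g" + "w"
= reverse("rpwt") + "i" + "w" + "g" + "w"
= reverse("pwt") + "r" + "i" + "w" + "g" + "w"
= reverse("wt") + "p" + "r" + "i" + "w" + "g" + "w"
= reverse("t") + "w" + "p" + "r" + "i" + "w" + "g" + "w"
= "t" + "w" + "p" + "r" + "i" + "w" + "g" + "w"
= "twpriwgw"


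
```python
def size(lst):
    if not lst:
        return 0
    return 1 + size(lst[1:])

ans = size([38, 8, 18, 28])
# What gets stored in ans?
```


size([38, 8, 18, 28])
= 1 + size([8, 18, 28])
= 1 + 1 + size([18, 28])
= 1 + 1 + 1 + size([28])
= 1 + 1 + 1 + 1 + size([])
= 1 + 1 + 1 + 1 + 0
= 4


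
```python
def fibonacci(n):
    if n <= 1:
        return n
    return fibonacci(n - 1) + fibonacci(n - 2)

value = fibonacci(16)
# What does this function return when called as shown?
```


fibonacci(16)
= fibonacci(15) + fibonacci(14)
= (fibonacci(14) + fibonacci(13)) + fibonacci(14)
Computing bottom-up: fibonacci(0)=0, fibonacci(1)=1, fibonacci(2)=1, fibonacci(3)=2, fibonacci(4)=3, fibonacci(5)=5, fibonacci(6)=8, fibonacci(7)=13, fibonacci(8)=21, fibonacci(9)=34, fibonacci(10)=55, fibonacci(11)=89, fibonacci(12)=144, fibonacci(13)=233, fibonacci(14)=377, fibonacci(15)=610, fibonacci(16)=987
= 987


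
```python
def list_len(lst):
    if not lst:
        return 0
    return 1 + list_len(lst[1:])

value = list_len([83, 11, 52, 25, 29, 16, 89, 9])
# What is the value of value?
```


list_len([83, 11, 52, 25, 29, 16, 89, 9])
= 1 + list_len([11, 52, 25, 29, 16, 89, 9])
= 1 + 1 + list_len([52, 25, 29, 16, 89, 9])
= 1 + 1 + 1 + list_len([25, 29, 16, 89, 9])
= 1 + 1 + 1 + 1 + list_len([29, 16, 89, 9])
= 1 + 1 + 1 + 1 + 1 + list_len([16, 89, 9])
= 1 + 1 + 1 + 1 + 1 + 1 + list_len([89, 9])
= 1 + 1 + 1 + 1 + 1 + 1 + 1 + list_len([9])
= 1 + 1 + 1 + 1 + 1 + 1 + 1 + 1 + list_len([])
= 1 + 1 + 1 + 1 + 1 + 1 + 1 + 1 + 0
= 8


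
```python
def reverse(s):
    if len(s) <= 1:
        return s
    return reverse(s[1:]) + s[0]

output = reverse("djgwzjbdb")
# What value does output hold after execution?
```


reverse("djgwzjbdb")
= reverse("jgwzjbdb") + "d"
= reverse("gwzjbdb") + "j" + "d"
= reverse("wzjbdb") + "g" + "j" + "d"
= reverse("zjbdb") + "w" + "g" + "j" + "d"
= reverse("jbdb") + "z" + "w" + "g" + "j" + "d"
= reverse("bdb") + "j" + "z" + "w" + "g" + "j" + "d"
= reverse("db") + "b" + "j" + "z" + "w" + "g" + "j" + "d"
= reverse("b") + "d" + "b" + "j" + "z" + "w" + "g" + "j" + "d"
= "b" + "d" + "b" + "j" + "z" + "w" + "g" + "j" + "d"
= "bdbjzwgjd"


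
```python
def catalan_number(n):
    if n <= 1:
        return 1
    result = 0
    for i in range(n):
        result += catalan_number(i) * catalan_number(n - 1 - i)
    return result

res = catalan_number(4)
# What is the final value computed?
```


catalan_number(4)
= sum of catalan_number(i) * catalan_number(4-1-i) for i in 0..3
First compute sub-values bottom-up:
  catalan_number(0) = 1, catalan_number(1) = 1
  catalan_number(2) = 1*1 + 1*1 = 2
  catalan_number(3) = 1*2 + 1*1 + 2*1 = 5
Now catalan_number(4):
  catalan_number(0)*catalan_number(3) = 1*5 = 5
  catalan_number(1)*catalan_number(2) = 1*2 = 2
  catalan_number(2)*catalan_number(1) = 2*1 = 2
  catalan_number(3)*catalan_number(0) = 5*1 = 5
= 5 + 2 + 2 + 5
= 14


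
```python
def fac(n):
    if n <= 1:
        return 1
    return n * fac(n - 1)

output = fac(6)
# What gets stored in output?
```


fac(6)
= 6 * fac(5)
= 6 * 5 * fac(4)
= 6 * 5 * 4 * fac(3)
= 6 * 5 * 4 * 3 * fac(2)
= 6 * 5 * 4 * 3 * 2 * fac(1)
= 6 * 5 * 4 * 3 * 2 * 1
= 720


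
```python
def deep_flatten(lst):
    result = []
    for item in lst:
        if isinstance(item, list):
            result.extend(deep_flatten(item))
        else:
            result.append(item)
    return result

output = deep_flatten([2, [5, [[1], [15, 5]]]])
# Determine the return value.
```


deep_flatten([2, [5, [[1], [15, 5]]]])
Processing each element:
  2 is not a list -> append 2
  [5, [[1], [15, 5]]] is a list -> deep_flatten recursively -> [5, 1, 15, 5]
= [2, 5, 1, 15, 5]


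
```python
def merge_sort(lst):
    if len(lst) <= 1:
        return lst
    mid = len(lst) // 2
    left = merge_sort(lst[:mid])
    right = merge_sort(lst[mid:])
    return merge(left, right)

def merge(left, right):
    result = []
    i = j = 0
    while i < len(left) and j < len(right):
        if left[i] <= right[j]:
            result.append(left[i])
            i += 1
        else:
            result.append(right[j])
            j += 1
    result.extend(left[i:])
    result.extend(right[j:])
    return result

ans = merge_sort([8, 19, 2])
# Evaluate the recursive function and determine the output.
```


merge_sort([8, 19, 2])
Split into [8] and [19, 2]
Left sorted: [8]
Right sorted: [2, 19]
Merge [8] and [2, 19]
= [2, 8, 19]


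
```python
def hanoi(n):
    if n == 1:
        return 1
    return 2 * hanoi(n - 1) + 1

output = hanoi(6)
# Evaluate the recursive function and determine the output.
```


hanoi(6)
= 2 * hanoi(5) + 1
= 2 * (2 * hanoi(4) + 1) + 1
= 2 * (2 * (2 * hanoi(3) + 1) + 1) + 1
= 2 * (2 * (2 * (2 * hanoi(2) + 1) + 1) + 1) + 1
= 2 * (2 * (2 * (2 * (2 * hanoi(1) + 1) + 1) + 1) + 1) + 1
Now compute bottom-up:
hanoi(1) = 1
hanoi(2) = 2 * 1 + 1 = 3
hanoi(3) = 2 * 3 + 1 = 7
hanoi(4) = 2 * 7 + 1 = 15
hanoi(5) = 2 * 15 + 1 = 31
hanoi(6) = 2 * 31 + 1 = 63
= 63


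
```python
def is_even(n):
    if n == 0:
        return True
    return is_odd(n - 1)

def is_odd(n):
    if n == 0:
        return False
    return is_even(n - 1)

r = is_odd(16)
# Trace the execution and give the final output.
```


is_odd(16)
= is_even(15)
= is_odd(14)
= is_even(13)
= is_odd(12)
= is_even(11)
= is_odd(10)
= is_even(9)
= is_odd(8)
= is_even(7)
= is_odd(6)
= is_even(5)
= is_odd(4)
= is_even(3)
= is_odd(2)
= is_even(1)
= is_odd(0)
n == 0: return False
= False


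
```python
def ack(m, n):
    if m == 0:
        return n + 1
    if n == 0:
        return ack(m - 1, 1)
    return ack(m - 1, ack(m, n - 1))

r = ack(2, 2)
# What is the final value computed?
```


ack(2, 2)
= ack(1, ack(2, 1))
First compute ack(2, 1) = 5
= ack(1, 5)
= 7


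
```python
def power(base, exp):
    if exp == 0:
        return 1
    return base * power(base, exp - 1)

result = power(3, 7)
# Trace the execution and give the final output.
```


power(3, 7)
= 3 * power(3, 6)
= 3 * 3 * power(3, 5)
= 3 * 3 * 3 * power(3, 4)
= 3 * 3 * 3 * 3 * power(3, 3)
= 3 * 3 * 3 * 3 * 3 * power(3, 2)
= 3 * 3 * 3 * 3 * 3 * 3 * power(3, 1)
= 3 * 3 * 3 * 3 * 3 * 3 * 3 * power(3, 0)
= 3 * 3 * 3 * 3 * 3 * 3 * 3 * 1
= 2187


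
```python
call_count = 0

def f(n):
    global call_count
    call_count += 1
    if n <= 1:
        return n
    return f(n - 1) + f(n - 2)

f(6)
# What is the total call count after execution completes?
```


f(6) calls f(5) and f(4); each non-base call branches into two more.
Let C(k) = total number of calls made by f(k), including the call to f(k) itself.
Base cases: C(0) = 1, C(1) = 1
Recurrence: C(k) = 1 + C(k-1) + C(k-2)
  C(2) = 1 + C(1) + C(0) = 1 + 1 + 1 = 3
  C(3) = 1 + C(2) + C(1) = 1 + 3 + 1 = 5
  C(4) = 1 + C(3) + C(2) = 1 + 5 + 3 = 9
  C(5) = 1 + C(4) + C(3) = 1 + 9 + 5 = 15
  C(6) = 1 + C(5) + C(4) = 1 + 15 + 9 = 25
Total calls = C(6) = 25


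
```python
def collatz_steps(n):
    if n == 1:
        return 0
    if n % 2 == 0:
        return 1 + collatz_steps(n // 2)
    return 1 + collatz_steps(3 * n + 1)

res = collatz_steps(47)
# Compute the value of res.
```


collatz_steps(47)
47 is odd -> 3*47+1 = 142 -> collatz_steps(142)
142 is even -> collatz_steps(71)
71 is odd -> 3*71+1 = 214 -> collatz_steps(214)
214 is even -> collatz_steps(107)
107 is odd -> 3*107+1 = 322 -> collatz_steps(322)
322 is even -> collatz_steps(161)
161 is odd -> 3*161+1 = 484 -> collatz_steps(484)
484 is even -> collatz_steps(242)
242 is even -> collatz_steps(121)
121 is odd -> 3*121+1 = 364 -> collatz_steps(364)
364 is even -> collatz_steps(182)
182 is even -> collatz_steps(91)
91 is odd -> 3*91+1 = 274 -> collatz_steps(274)
274 is even -> collatz_steps(137)
137 is odd -> 3*137+1 = 412 -> collatz_steps(412)
412 is even -> collatz_steps(206)
206 is even -> collatz_steps(103)
103 is odd -> 3*103+1 = 310 -> collatz_steps(310)
310 is even -> collatz_steps(155)
155 is odd -> 3*155+1 = 466 -> collatz_steps(466)
466 is even -> collatz_steps(233)
233 is odd -> 3*233+1 = 700 -> collatz_steps(700)
700 is even -> collatz_steps(350)
350 is even -> collatz_steps(175)
175 is odd -> 3*175+1 = 526 -> collatz_steps(526)
526 is even -> collatz_steps(263)
263 is odd -> 3*263+1 = 790 -> collatz_steps(790)
790 is even -> collatz_steps(395)
395 is odd -> 3*395+1 = 1186 -> collatz_steps(1186)
1186 is even -> collatz_steps(593)
593 is odd -> 3*593+1 = 1780 -> collatz_steps(1780)
1780 is even -> collatz_steps(890)
890 is even -> collatz_steps(445)
445 is odd -> 3*445+1 = 1336 -> collatz_steps(1336)
1336 is even -> collatz_steps(668)
668 is even -> collatz_steps(334)
334 is even -> collatz_steps(167)
167 is odd -> 3*167+1 = 502 -> collatz_steps(502)
502 is even -> collatz_steps(251)
251 is odd -> 3*251+1 = 754 -> collatz_steps(754)
754 is even -> collatz_steps(377)
377 is odd -> 3*377+1 = 1132 -> collatz_steps(1132)
1132 is even -> collatz_steps(566)
566 is even -> collatz_steps(283)
283 is odd -> 3*283+1 = 850 -> collatz_steps(850)
850 is even -> collatz_steps(425)
425 is odd -> 3*425+1 = 1276 -> collatz_steps(1276)
1276 is even -> collatz_steps(638)
638 is even -> collatz_steps(319)
319 is odd -> 3*319+1 = 958 -> collatz_steps(958)
958 is even -> collatz_steps(479)
479 is odd -> 3*479+1 = 1438 -> collatz_steps(1438)
1438 is even -> collatz_steps(719)
719 is odd -> 3*719+1 = 2158 -> collatz_steps(2158)
2158 is even -> collatz_steps(1079)
1079 is odd -> 3*1079+1 = 3238 -> collatz_steps(3238)
3238 is even -> collatz_steps(1619)
1619 is odd -> 3*1619+1 = 4858 -> collatz_steps(4858)
4858 is even -> collatz_steps(2429)
2429 is odd -> 3*2429+1 = 7288 -> collatz_steps(7288)
7288 is even -> collatz_steps(3644)
3644 is even -> collatz_steps(1822)
1822 is even -> collatz_steps(911)
911 is odd -> 3*911+1 = 2734 -> collatz_steps(2734)
2734 is even -> collatz_steps(1367)
1367 is odd -> 3*1367+1 = 4102 -> collatz_steps(4102)
4102 is even -> collatz_steps(2051)
2051 is odd -> 3*2051+1 = 6154 -> collatz_steps(6154)
6154 is even -> collatz_steps(3077)
3077 is odd -> 3*3077+1 = 9232 -> collatz_steps(9232)
9232 is even -> collatz_steps(4616)
4616 is even -> collatz_steps(2308)
2308 is even -> collatz_steps(1154)
1154 is even -> collatz_steps(577)
577 is odd -> 3*577+1 = 1732 -> collatz_steps(1732)
1732 is even -> collatz_steps(866)
866 is even -> collatz_steps(433)
433 is odd -> 3*433+1 = 1300 -> collatz_steps(1300)
1300 is even -> collatz_steps(650)
650 is even -> collatz_steps(325)
325 is odd -> 3*325+1 = 976 -> collatz_steps(976)
976 is even -> collatz_steps(488)
488 is even -> collatz_steps(244)
244 is even -> collatz_steps(122)
122 is even -> collatz_steps(61)
61 is odd -> 3*61+1 = 184 -> collatz_steps(184)
184 is even -> collatz_steps(92)
92 is even -> collatz_steps(46)
46 is even -> collatz_steps(23)
23 is odd -> 3*23+1 = 70 -> collatz_steps(70)
70 is even -> collatz_steps(35)
35 is odd -> 3*35+1 = 106 -> collatz_steps(106)
106 is even -> collatz_steps(53)
53 is odd -> 3*53+1 = 160 -> collatz_steps(160)
160 is even -> collatz_steps(80)
80 is even -> collatz_steps(40)
40 is even -> collatz_steps(20)
20 is even -> collatz_steps(10)
10 is even -> collatz_steps(5)
5 is odd -> 3*5+1 = 16 -> collatz_steps(16)
16 is even -> collatz_steps(8)
8 is even -> collatz_steps(4)
4 is even -> collatz_steps(2)
2 is even -> collatz_steps(1)
Reached 1 after 104 steps
= 104


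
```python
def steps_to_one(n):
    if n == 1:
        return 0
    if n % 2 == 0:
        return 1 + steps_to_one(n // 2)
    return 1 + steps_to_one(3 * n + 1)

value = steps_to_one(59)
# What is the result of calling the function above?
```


steps_to_one(59)
59 is odd -> 3*59+1 = 178 -> steps_to_one(178)
178 is even -> steps_to_one(89)
89 is odd -> 3*89+1 = 268 -> steps_to_one(268)
268 is even -> steps_to_one(134)
134 is even -> steps_to_one(67)
67 is odd -> 3*67+1 = 202 -> steps_to_one(202)
202 is even -> steps_to_one(101)
101 is odd -> 3*101+1 = 304 -> steps_to_one(304)
304 is even -> steps_to_one(152)
152 is even -> steps_to_one(76)
76 is even -> steps_to_one(38)
38 is even -> steps_to_one(19)
19 is odd -> 3*19+1 = 58 -> steps_to_one(58)
58 is even -> steps_to_one(29)
29 is odd -> 3*29+1 = 88 -> steps_to_one(88)
88 is even -> steps_to_one(44)
44 is even -> steps_to_one(22)
22 is even -> steps_to_one(11)
11 is odd -> 3*11+1 = 34 -> steps_to_one(34)
34 is even -> steps_to_one(17)
17 is odd -> 3*17+1 = 52 -> steps_to_one(52)
52 is even -> steps_to_one(26)
26 is even -> steps_to_one(13)
13 is odd -> 3*13+1 = 40 -> steps_to_one(40)
40 is even -> steps_to_one(20)
20 is even -> steps_to_one(10)
10 is even -> steps_to_one(5)
5 is odd -> 3*5+1 = 16 -> steps_to_one(16)
16 is even -> steps_to_one(8)
8 is even -> steps_to_one(4)
4 is even -> steps_to_one(2)
2 is even -> steps_to_one(1)
Reached 1 after 32 steps
= 32


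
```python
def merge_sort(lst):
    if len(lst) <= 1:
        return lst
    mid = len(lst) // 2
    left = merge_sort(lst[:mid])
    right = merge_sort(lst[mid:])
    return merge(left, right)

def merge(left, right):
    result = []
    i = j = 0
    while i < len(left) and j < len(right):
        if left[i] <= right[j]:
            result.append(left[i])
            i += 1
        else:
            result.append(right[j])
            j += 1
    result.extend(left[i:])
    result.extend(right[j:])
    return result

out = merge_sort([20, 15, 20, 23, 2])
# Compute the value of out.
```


merge_sort([20, 15, 20, 23, 2])
Split into [20, 15] and [20, 23, 2]
Left sorted: [15, 20]
Right sorted: [2, 20, 23]
Merge [15, 20] and [2, 20, 23]
= [2, 15, 20, 20, 23]


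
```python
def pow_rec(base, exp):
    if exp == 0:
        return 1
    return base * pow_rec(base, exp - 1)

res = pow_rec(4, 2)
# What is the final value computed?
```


pow_rec(4, 2)
= 4 * pow_rec(4, 1)
= 4 * 4 * pow_rec(4, 0)
= 4 * 4 * 1
= 16


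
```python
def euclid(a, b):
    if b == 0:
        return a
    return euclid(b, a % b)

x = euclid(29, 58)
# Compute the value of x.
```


euclid(29, 58)
= euclid(58, 29 % 58) = euclid(58, 29)
= euclid(29, 58 % 29) = euclid(29, 0)
b == 0, return a = 29


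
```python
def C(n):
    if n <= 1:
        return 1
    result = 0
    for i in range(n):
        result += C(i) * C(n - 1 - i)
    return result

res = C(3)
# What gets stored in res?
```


C(3)
= sum of C(i) * C(3-1-i) for i in 0..2
First compute sub-values bottom-up:
  C(0) = 1, C(1) = 1
  C(2) = 1*1 + 1*1 = 2
Now C(3):
  C(0)*C(2) = 1*2 = 2
  C(1)*C(1) = 1*1 = 1
  C(2)*C(0) = 2*1 = 2
= 2 + 1 + 2
= 5


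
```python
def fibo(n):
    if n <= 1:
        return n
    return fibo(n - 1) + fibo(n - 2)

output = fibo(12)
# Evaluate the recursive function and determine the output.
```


fibo(12)
= fibo(11) + fibo(10)
= (fibo(10) + fibo(9)) + fibo(10)
Computing bottom-up: fibo(0)=0, fibo(1)=1, fibo(2)=1, fibo(3)=2, fibo(4)=3, fibo(5)=5, fibo(6)=8, fibo(7)=13, fibo(8)=21, fibo(9)=34, fibo(10)=55, fibo(11)=89, fibo(12)=144
= 144


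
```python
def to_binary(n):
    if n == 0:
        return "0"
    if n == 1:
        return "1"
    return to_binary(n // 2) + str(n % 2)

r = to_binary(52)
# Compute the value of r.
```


to_binary(52)
= to_binary(26) + "0"
= to_binary(13) + "0" + "0"
= to_binary(6) + "1" + "0" + "0"
= to_binary(3) + "0" + "1" + "0" + "0"
= to_binary(1) + "1" + "0" + "1" + "0" + "0"
= "1" + "1" + "0" + "1" + "0" + "0"
= "110100"


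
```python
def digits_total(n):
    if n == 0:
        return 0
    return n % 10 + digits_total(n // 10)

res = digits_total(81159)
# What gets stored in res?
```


digits_total(81159)
= 9 + digits_total(8115)
= 9 + 5 + digits_total(811)
= 9 + 5 + 1 + digits_total(81)
= 9 + 5 + 1 + 1 + digits_total(8)
= 9 + 5 + 1 + 1 + 8 + digits_total(0)
= 9 + 5 + 1 + 1 + 8 + 0
= 24


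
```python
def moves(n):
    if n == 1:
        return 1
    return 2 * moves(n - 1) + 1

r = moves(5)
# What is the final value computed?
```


moves(5)
= 2 * moves(4) + 1
= 2 * (2 * moves(3) + 1) + 1
= 2 * (2 * (2 * moves(2) + 1) + 1) + 1
= 2 * (2 * (2 * (2 * moves(1) + 1) + 1) + 1) + 1
Now compute bottom-up:
moves(1) = 1
moves(2) = 2 * 1 + 1 = 3
moves(3) = 2 * 3 + 1 = 7
moves(4) = 2 * 7 + 1 = 15
moves(5) = 2 * 15 + 1 = 31
= 31


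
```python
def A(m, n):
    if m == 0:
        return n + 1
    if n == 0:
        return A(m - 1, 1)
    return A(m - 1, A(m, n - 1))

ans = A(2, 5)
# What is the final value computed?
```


A(2, 5)
= A(1, A(2, 4))
First compute A(2, 4) = 11
= A(1, 11)
= 13


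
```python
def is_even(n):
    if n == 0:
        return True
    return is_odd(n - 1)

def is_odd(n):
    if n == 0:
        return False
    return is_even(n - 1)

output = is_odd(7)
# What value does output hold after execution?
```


is_odd(7)
= is_even(6)
= is_odd(5)
= is_even(4)
= is_odd(3)
= is_even(2)
= is_odd(1)
= is_even(0)
n == 0: return True
= True


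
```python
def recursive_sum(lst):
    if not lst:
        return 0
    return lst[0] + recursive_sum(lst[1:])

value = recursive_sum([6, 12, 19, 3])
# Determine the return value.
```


recursive_sum([6, 12, 19, 3])
= 6 + recursive_sum([12, 19, 3])
= 6 + 12 + recursive_sum([19, 3])
= 6 + 12 + 19 + recursive_sum([3])
= 6 + 12 + 19 + 3 + recursive_sum([])
= 6 + 12 + 19 + 3 + 0
= 40


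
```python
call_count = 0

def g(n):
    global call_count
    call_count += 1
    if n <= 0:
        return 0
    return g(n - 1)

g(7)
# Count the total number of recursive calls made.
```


g(7) calls g(6) calls ... calls g(0)
Total calls: 7 + 1 (for base case) = 8


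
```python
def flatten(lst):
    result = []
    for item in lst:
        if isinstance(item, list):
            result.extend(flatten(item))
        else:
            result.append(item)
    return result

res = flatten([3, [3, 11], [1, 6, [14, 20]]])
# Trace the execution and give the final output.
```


flatten([3, [3, 11], [1, 6, [14, 20]]])
Processing each element:
  3 is not a list -> append 3
  [3, 11] is a list -> flatten recursively -> [3, 11]
  [1, 6, [14, 20]] is a list -> flatten recursively -> [1, 6, 14, 20]
= [3, 3, 11, 1, 6, 14, 20]


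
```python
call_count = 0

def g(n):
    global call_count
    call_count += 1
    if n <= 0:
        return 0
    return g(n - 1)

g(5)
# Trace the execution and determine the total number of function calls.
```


g(5) calls g(4) calls ... calls g(0)
Total calls: 5 + 1 (for base case) = 6


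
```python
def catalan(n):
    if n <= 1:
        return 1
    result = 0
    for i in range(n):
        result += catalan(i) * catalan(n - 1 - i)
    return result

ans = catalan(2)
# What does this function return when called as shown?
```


catalan(2)
= sum of catalan(i) * catalan(2-1-i) for i in 0..1
  catalan(0)*catalan(1) = 1*1 = 1
  catalan(1)*catalan(0) = 1*1 = 1
= 1 + 1
= 2


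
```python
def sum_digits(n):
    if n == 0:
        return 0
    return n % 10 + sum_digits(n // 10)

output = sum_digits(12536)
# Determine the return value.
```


sum_digits(12536)
= 6 + sum_digits(1253)
= 6 + 3 + sum_digits(125)
= 6 + 3 + 5 + sum_digits(12)
= 6 + 3 + 5 + 2 + sum_digits(1)
= 6 + 3 + 5 + 2 + 1 + sum_digits(0)
= 6 + 3 + 5 + 2 + 1 + 0
= 17


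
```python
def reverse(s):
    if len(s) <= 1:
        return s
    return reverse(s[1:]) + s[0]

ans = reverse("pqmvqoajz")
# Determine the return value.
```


reverse("pqmvqoajz")
= reverse("qmvqoajz") + "p"
= reverse("mvqoajz") + "q" + "p"
= reverse("vqoajz") + "m" + "q" + "p"
= reverse("qoajz") + "v" + "m" + "q" + "p"
= reverse("oajz") + "q" + "v" + "m" + "q" + "p"
= reverse("ajz") + "o" + "q" + "v" + "m" + "q" + "p"
= reverse("jz") + "a" + "o" + "q" + "v" + "m" + "q" + "p"
= reverse("z") + "j" + "a" + "o" + "q" + "v" + "m" + "q" + "p"
= "z" + "j" + "a" + "o" + "q" + "v" + "m" + "q" + "p"
= "zjaoqvmqp"


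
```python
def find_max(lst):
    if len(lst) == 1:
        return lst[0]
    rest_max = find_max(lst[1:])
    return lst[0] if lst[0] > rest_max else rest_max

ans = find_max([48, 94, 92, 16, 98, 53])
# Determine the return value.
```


find_max([48, 94, 92, 16, 98, 53])
= compare 48 with find_max([94, 92, 16, 98, 53])
= compare 94 with find_max([92, 16, 98, 53])
= compare 92 with find_max([16, 98, 53])
= compare 16 with find_max([98, 53])
= compare 98 with find_max([53])
Base: find_max([53]) = 53
compare 98 with 53: max = 98
compare 16 with 98: max = 98
compare 92 with 98: max = 98
compare 94 with 98: max = 98
compare 48 with 98: max = 98
= 98


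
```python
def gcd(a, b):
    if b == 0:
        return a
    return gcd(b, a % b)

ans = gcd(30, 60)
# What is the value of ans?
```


gcd(30, 60)
= gcd(60, 30 % 60) = gcd(60, 30)
= gcd(30, 60 % 30) = gcd(30, 0)
b == 0, return a = 30


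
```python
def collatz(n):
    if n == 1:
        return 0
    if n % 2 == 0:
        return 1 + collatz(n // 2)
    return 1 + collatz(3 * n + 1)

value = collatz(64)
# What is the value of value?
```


collatz(64)
64 is even -> collatz(32)
32 is even -> collatz(16)
16 is even -> collatz(8)
8 is even -> collatz(4)
4 is even -> collatz(2)
2 is even -> collatz(1)
Reached 1 after 6 steps
= 6


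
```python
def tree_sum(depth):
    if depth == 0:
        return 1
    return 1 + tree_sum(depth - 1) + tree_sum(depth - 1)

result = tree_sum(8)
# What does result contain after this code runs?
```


tree_sum(8)
= 1 + tree_sum(7) + tree_sum(7)
= 1 + 2 * tree_sum(7)
tree_sum(k) = 2^(k+1) - 1
tree_sum(0) = 1
tree_sum(1) = 3
tree_sum(2) = 7
tree_sum(3) = 15
tree_sum(4) = 31
tree_sum(8) = 2^9 - 1 = 511


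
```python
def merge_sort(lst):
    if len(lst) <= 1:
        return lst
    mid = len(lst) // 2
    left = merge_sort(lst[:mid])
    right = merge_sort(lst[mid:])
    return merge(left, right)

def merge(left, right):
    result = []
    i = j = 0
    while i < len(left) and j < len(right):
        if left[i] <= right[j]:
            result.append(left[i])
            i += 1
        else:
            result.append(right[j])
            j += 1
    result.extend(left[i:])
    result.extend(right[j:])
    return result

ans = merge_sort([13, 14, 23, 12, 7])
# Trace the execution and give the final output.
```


merge_sort([13, 14, 23, 12, 7])
Split into [13, 14] and [23, 12, 7]
Left sorted: [13, 14]
Right sorted: [7, 12, 23]
Merge [13, 14] and [7, 12, 23]
= [7, 12, 13, 14, 23]


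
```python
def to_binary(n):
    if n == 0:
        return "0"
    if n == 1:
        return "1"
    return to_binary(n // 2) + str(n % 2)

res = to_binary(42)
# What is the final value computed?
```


to_binary(42)
= to_binary(21) + "0"
= to_binary(10) + "1" + "0"
= to_binary(5) + "0" + "1" + "0"
= to_binary(2) + "1" + "0" + "1" + "0"
= to_binary(1) + "0" + "1" + "0" + "1" + "0"
= "1" + "0" + "1" + "0" + "1" + "0"
= "101010"


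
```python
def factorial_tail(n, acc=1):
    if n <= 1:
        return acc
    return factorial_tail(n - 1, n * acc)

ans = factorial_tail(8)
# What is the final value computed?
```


factorial_tail(8, 1)
= factorial_tail(7, 8 * 1) = factorial_tail(7, 8)
= factorial_tail(6, 7 * 8) = factorial_tail(6, 56)
= factorial_tail(5, 6 * 56) = factorial_tail(5, 336)
= factorial_tail(4, 5 * 336) = factorial_tail(4, 1680)
= factorial_tail(3, 4 * 1680) = factorial_tail(3, 6720)
= factorial_tail(2, 3 * 6720) = factorial_tail(2, 20160)
= factorial_tail(1, 2 * 20160) = factorial_tail(1, 40320)
n <= 1, return acc = 40320


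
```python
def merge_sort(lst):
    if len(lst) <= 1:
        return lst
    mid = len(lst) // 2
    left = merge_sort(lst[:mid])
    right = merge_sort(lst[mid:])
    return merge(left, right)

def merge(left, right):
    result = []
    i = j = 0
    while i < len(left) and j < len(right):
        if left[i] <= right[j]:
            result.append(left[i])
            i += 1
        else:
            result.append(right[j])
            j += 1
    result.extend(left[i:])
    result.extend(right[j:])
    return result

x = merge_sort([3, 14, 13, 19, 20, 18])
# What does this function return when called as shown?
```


merge_sort([3, 14, 13, 19, 20, 18])
Split into [3, 14, 13] and [19, 20, 18]
Left sorted: [3, 13, 14]
Right sorted: [18, 19, 20]
Merge [3, 13, 14] and [18, 19, 20]
= [3, 13, 14, 18, 19, 20]


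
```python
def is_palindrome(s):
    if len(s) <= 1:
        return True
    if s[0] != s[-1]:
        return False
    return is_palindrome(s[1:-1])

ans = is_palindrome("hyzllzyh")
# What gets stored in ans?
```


is_palindrome("hyzllzyh")
"hyzllzyh": s[0]='h' == s[-1]='h' -> is_palindrome("yzllzy")
"yzllzy": s[0]='y' == s[-1]='y' -> is_palindrome("zllz")
"zllz": s[0]='z' == s[-1]='z' -> is_palindrome("ll")
"ll": s[0]='l' == s[-1]='l' -> is_palindrome("")
"": len <= 1 -> True
= True


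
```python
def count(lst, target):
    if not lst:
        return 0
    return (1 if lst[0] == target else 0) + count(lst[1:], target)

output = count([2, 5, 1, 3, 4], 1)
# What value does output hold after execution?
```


count([2, 5, 1, 3, 4], 1)
lst[0]=2 != 1: 0 + count([5, 1, 3, 4], 1)
lst[0]=5 != 1: 0 + count([1, 3, 4], 1)
lst[0]=1 == 1: 1 + count([3, 4], 1)
lst[0]=3 != 1: 0 + count([4], 1)
lst[0]=4 != 1: 0 + count([], 1)
= 1


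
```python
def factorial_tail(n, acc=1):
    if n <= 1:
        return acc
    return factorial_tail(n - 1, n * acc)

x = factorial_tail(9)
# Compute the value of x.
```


factorial_tail(9, 1)
= factorial_tail(8, 9 * 1) = factorial_tail(8, 9)
= factorial_tail(7, 8 * 9) = factorial_tail(7, 72)
= factorial_tail(6, 7 * 72) = factorial_tail(6, 504)
= factorial_tail(5, 6 * 504) = factorial_tail(5, 3024)
= factorial_tail(4, 5 * 3024) = factorial_tail(4, 15120)
= factorial_tail(3, 4 * 15120) = factorial_tail(3, 60480)
= factorial_tail(2, 3 * 60480) = factorial_tail(2, 181440)
= factorial_tail(1, 2 * 181440) = factorial_tail(1, 362880)
n <= 1, return acc = 362880


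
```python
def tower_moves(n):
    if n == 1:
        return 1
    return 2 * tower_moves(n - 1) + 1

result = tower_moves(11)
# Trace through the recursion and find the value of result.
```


tower_moves(11)
= 2 * tower_moves(10) + 1
= 2 * (2 * tower_moves(9) + 1) + 1
= 2 * (2 * (2 * tower_moves(8) + 1) + 1) + 1
= 2 * (2 * (2 * (2 * tower_moves(7) + 1) + 1) + 1) + 1
= 2 * (2 * (2 * (2 * (2 * tower_moves(6) + 1) + 1) + 1) + 1) + 1
= 2 * (2 * (2 * (2 * (2 * (2 * tower_moves(5) + 1) + 1) + 1) + 1) + 1) + 1
= 2 * (2 * (2 * (2 * (2 * (2 * (2 * tower_moves(4) + 1) + 1) + 1) + 1) + 1) + 1) + 1
= 2 * (2 * (2 * (2 * (2 * (2 * (2 * (2 * tower_moves(3) + 1) + 1) + 1) + 1) + 1) + 1) + 1) + 1
= 2 * (2 * (2 * (2 * (2 * (2 * (2 * (2 * (2 * tower_moves(2) + 1) + 1) + 1) + 1) + 1) + 1) + 1) + 1) + 1
= 2 * (2 * (2 * (2 * (2 * (2 * (2 * (2 * (2 * (2 * tower_moves(1) + 1) + 1) + 1) + 1) + 1) + 1) + 1) + 1) + 1) + 1
Now compute bottom-up:
tower_moves(1) = 1
tower_moves(2) = 2 * 1 + 1 = 3
tower_moves(3) = 2 * 3 + 1 = 7
tower_moves(4) = 2 * 7 + 1 = 15
tower_moves(5) = 2 * 15 + 1 = 31
tower_moves(6) = 2 * 31 + 1 = 63
tower_moves(7) = 2 * 63 + 1 = 127
tower_moves(8) = 2 * 127 + 1 = 255
tower_moves(9) = 2 * 255 + 1 = 511
tower_moves(10) = 2 * 511 + 1 = 1023
tower_moves(11) = 2 * 1023 + 1 = 2047
= 2047


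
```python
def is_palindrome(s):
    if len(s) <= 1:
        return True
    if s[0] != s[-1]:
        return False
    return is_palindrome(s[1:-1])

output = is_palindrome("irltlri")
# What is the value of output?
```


is_palindrome("irltlri")
"irltlri": s[0]='i' == s[-1]='i' -> is_palindrome("rltlr")
"rltlr": s[0]='r' == s[-1]='r' -> is_palindrome("ltl")
"ltl": s[0]='l' == s[-1]='l' -> is_palindrome("t")
"t": len <= 1 -> True
= True


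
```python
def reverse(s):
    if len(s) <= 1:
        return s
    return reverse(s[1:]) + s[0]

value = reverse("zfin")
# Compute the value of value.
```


reverse("zfin")
= reverse("fin") + "z"
= reverse("in") + "f" + "z"
= reverse("n") + "i" + "f" + "z"
= "n" + "i" + "f" + "z"
= "nifz"


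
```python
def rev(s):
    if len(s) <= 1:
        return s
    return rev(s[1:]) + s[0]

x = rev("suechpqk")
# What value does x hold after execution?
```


rev("suechpqk")
= rev("uechpqk") + "s"
= rev("echpqk") + "u" + "s"
= rev("chpqk") + "e" + "u" + "s"
= rev("hpqk") + "c" + "e" + "u" + "s"
= rev("pqk") + "h" + "c" + "e" + "u" + "s"
= rev("qk") + "p" + "h" + "c" + "e" + "u" + "s"
= rev("k") + "q" + "p" + "h" + "c" + "e" + "u" + "s"
= "k" + "q" + "p" + "h" + "c" + "e" + "u" + "s"
= "kqphceus"


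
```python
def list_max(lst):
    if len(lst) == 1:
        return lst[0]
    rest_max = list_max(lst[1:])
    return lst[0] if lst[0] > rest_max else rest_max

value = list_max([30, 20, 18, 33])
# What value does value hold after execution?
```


list_max([30, 20, 18, 33])
= compare 30 with list_max([20, 18, 33])
= compare 20 with list_max([18, 33])
= compare 18 with list_max([33])
Base: list_max([33]) = 33
compare 18 with 33: max = 33
compare 20 with 33: max = 33
compare 30 with 33: max = 33
= 33


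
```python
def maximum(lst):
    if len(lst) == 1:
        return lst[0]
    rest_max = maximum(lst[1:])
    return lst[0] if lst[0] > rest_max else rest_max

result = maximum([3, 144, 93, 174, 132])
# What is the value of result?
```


maximum([3, 144, 93, 174, 132])
= compare 3 with maximum([144, 93, 174, 132])
= compare 144 with maximum([93, 174, 132])
= compare 93 with maximum([174, 132])
= compare 174 with maximum([132])
Base: maximum([132]) = 132
compare 174 with 132: max = 174
compare 93 with 174: max = 174
compare 144 with 174: max = 174
compare 3 with 174: max = 174
= 174


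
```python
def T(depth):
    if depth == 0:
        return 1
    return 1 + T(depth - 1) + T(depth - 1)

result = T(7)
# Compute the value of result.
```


T(7)
= 1 + T(6) + T(6)
= 1 + 2 * T(6)
T(k) = 2^(k+1) - 1
T(0) = 1
T(1) = 3
T(2) = 7
T(3) = 15
T(4) = 31
T(7) = 2^8 - 1 = 255


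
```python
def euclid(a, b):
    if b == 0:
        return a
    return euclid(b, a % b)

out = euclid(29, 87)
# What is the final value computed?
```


euclid(29, 87)
= euclid(87, 29 % 87) = euclid(87, 29)
= euclid(29, 87 % 29) = euclid(29, 0)
b == 0, return a = 29


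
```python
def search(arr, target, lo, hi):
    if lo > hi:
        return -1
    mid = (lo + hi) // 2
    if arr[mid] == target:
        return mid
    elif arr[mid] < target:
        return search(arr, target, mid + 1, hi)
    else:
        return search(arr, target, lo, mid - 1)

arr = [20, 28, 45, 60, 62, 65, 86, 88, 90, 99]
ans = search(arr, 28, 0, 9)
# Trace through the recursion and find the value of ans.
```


search(arr, 28, 0, 9)
lo=0, hi=9, mid=4, arr[mid]=62
62 > 28, search left half
lo=0, hi=3, mid=1, arr[mid]=28
arr[1] == 28, found at index 1
= 1


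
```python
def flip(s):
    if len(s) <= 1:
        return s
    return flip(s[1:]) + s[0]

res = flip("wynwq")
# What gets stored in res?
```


flip("wynwq")
= flip("ynwq") + "w"
= flip("nwq") + "y" + "w"
= flip("wq") + "n" + "y" + "w"
= flip("q") + "w" + "n" + "y" + "w"
= "q" + "w" + "n" + "y" + "w"
= "qwnyw"


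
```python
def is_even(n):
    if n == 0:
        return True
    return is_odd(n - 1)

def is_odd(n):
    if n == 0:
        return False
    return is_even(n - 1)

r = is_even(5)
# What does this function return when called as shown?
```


is_even(5)
= is_odd(4)
= is_even(3)
= is_odd(2)
= is_even(1)
= is_odd(0)
n == 0: return False
= False


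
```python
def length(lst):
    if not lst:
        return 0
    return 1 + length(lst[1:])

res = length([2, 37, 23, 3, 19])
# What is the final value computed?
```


length([2, 37, 23, 3, 19])
= 1 + length([37, 23, 3, 19])
= 1 + 1 + length([23, 3, 19])
= 1 + 1 + 1 + length([3, 19])
= 1 + 1 + 1 + 1 + length([19])
= 1 + 1 + 1 + 1 + 1 + length([])
= 1 + 1 + 1 + 1 + 1 + 0
= 5


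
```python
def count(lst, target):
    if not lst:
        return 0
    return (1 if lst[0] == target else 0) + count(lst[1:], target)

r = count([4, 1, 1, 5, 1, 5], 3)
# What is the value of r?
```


count([4, 1, 1, 5, 1, 5], 3)
lst[0]=4 != 3: 0 + count([1, 1, 5, 1, 5], 3)
lst[0]=1 != 3: 0 + count([1, 5, 1, 5], 3)
lst[0]=1 != 3: 0 + count([5, 1, 5], 3)
lst[0]=5 != 3: 0 + count([1, 5], 3)
lst[0]=1 != 3: 0 + count([5], 3)
lst[0]=5 != 3: 0 + count([], 3)
= 0


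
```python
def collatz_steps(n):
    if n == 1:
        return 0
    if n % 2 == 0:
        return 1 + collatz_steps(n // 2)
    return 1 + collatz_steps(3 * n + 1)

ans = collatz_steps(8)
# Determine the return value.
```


collatz_steps(8)
8 is even -> collatz_steps(4)
4 is even -> collatz_steps(2)
2 is even -> collatz_steps(1)
Reached 1 after 3 steps
= 3
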